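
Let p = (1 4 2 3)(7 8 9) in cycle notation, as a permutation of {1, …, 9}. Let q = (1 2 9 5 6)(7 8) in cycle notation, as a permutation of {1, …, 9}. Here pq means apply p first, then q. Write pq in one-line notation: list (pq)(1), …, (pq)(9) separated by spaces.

(pq)(x) = q(p(x)). Computing each image: q(p(1)) = q(4) = 4, q(p(2)) = q(3) = 3, q(p(3)) = q(1) = 2, q(p(4)) = q(2) = 9, q(p(5)) = q(5) = 6, q(p(6)) = q(6) = 1, q(p(7)) = q(8) = 7, q(p(8)) = q(9) = 5, q(p(9)) = q(7) = 8.
Hence pq = [4 3 2 9 6 1 7 5 8].

4 3 2 9 6 1 7 5 8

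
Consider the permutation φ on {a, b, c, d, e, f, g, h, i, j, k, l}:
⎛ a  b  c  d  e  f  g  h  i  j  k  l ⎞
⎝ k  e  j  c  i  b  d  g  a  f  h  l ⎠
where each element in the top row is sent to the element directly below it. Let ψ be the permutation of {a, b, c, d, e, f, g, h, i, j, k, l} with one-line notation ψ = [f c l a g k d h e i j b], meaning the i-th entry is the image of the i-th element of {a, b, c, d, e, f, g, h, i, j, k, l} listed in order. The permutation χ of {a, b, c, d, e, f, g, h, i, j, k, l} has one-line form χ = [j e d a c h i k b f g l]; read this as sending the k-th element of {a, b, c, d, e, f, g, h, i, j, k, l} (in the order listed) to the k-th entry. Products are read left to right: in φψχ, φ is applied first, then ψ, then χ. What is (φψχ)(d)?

l

Chase d: φ(d) = c; ψ(c) = l; χ(l) = l. Hence (φψχ)(d) = l.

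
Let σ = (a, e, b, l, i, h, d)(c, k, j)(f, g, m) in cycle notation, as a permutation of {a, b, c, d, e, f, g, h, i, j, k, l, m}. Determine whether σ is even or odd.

even

The cycle lengths are 7, 3, 3.
A cycle is odd iff its length is even; σ has 0 even-length cycles, so sgn(σ) = (−1)^0 and σ is even.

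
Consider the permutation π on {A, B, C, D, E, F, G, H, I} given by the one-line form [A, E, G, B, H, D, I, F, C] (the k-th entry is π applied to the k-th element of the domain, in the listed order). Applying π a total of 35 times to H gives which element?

Tracing H → F → … returns to H after 5 steps, so H lies in a 5-cycle (B E H F D).
Since the cycle has length 5, π^35 acts on it the same as π^0 (35 mod 5 = 0).
So π^35(H) = H.

H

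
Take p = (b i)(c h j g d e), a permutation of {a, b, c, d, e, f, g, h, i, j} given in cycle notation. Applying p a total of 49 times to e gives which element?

e lies in the 6-cycle (c h j g d e).
Since the cycle has length 6, p^49 acts on it the same as p^1 (49 mod 6 = 1).
Stepping 1 place around the cycle: e → c.

c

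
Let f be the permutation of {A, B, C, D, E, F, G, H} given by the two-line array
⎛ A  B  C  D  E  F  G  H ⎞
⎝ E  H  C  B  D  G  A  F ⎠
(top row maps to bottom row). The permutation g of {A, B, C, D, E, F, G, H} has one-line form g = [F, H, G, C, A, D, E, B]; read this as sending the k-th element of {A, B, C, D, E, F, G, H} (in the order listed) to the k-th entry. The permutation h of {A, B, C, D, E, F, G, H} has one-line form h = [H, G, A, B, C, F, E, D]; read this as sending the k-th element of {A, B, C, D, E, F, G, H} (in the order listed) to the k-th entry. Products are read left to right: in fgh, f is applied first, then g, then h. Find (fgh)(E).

Apply the permutations in order: f(E) = D, then g(D) = C, then h(C) = A. So (fgh)(E) = A.

A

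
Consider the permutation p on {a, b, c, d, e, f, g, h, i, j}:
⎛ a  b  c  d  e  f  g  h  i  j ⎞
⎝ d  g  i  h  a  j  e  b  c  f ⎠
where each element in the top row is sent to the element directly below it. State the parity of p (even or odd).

odd

In disjoint-cycle form the cycle lengths are 6, 2, 2.
A cycle is odd iff its length is even; p has 3 even-length cycles, so sgn(p) = (−1)^3 and p is odd.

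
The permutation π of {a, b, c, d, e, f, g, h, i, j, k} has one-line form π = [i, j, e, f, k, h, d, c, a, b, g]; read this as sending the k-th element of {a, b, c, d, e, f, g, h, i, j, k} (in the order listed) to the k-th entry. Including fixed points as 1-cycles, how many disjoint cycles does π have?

3

The cycle decomposition is (a, i)(b, j)(c, e, k, g, d, f, h), which has 3 cycles (counting 1-cycles).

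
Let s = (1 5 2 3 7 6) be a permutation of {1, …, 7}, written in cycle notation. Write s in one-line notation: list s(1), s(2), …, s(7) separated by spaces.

Image by image: 1→5, 2→3, 3→7, 4→4, 5→2, 6→1, 7→6.
So the one-line form is 5 3 7 4 2 1 6.

5 3 7 4 2 1 6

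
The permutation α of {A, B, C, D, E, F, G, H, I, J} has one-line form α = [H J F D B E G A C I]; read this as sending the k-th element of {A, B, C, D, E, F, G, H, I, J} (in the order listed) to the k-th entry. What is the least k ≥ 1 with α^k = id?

6

The disjoint-cycle form of α has cycle lengths 6, 2, 1, 1.
The order is lcm(6, 2) = 6.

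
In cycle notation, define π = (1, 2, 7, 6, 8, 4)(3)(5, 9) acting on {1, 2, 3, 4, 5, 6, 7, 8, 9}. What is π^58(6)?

2

6 lies in the 6-cycle (1, 2, 7, 6, 8, 4).
On a 6-cycle, π^6 is the identity, so π^58 = π^4 there (58 ≡ 4 mod 6).
Stepping 4 places around the cycle: 6 → 8 → 4 → 1 → 2.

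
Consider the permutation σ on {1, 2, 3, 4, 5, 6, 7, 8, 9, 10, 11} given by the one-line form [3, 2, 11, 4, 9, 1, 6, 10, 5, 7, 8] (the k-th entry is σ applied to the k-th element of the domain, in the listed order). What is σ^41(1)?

Tracing 1 → 3 → … returns to 1 after 7 steps, so 1 lies in a 7-cycle (1, 3, 11, 8, 10, 7, 6).
On a 7-cycle, σ^7 is the identity, so σ^41 = σ^6 there (41 ≡ 6 mod 7).
Advancing 6 steps from 1: 1 → 3 → 11 → 8 → 10 → 7 → 6.

6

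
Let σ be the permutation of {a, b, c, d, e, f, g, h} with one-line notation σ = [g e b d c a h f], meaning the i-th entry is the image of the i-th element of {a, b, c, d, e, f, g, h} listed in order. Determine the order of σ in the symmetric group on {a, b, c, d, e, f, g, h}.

12

The disjoint-cycle form of σ has cycle lengths 4, 3, 1.
The order is lcm(4, 3) = 12.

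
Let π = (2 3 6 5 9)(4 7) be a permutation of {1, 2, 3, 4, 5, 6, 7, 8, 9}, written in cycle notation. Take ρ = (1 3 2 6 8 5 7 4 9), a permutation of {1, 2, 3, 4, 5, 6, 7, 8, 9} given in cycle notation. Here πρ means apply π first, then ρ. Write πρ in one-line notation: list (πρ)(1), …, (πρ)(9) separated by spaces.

For each element, apply π then ρ: 1 → 1 → 3; 2 → 3 → 2; 3 → 6 → 8; 4 → 7 → 4; 5 → 9 → 1; 6 → 5 → 7; 7 → 4 → 9; 8 → 8 → 5; 9 → 2 → 6.
Collecting the images, πρ = [3 2 8 4 1 7 9 5 6].

3 2 8 4 1 7 9 5 6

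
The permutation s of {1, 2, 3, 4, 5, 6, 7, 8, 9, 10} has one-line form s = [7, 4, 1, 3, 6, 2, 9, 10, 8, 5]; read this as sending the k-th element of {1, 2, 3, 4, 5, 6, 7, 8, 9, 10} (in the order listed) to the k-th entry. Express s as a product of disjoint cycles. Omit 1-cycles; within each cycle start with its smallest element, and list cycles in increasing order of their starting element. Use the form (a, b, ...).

(1, 7, 9, 8, 10, 5, 6, 2, 4, 3)

Iterating s from 1 gives 1 → 7 → 9 → 8 → 10 → 5 → 6 → 2 → 4 → 3 → 1; that is the 10-cycle (1, 7, 9, 8, 10, 5, 6, 2, 4, 3).
Continuing from each remaining unvisited element yields (1, 7, 9, 8, 10, 5, 6, 2, 4, 3).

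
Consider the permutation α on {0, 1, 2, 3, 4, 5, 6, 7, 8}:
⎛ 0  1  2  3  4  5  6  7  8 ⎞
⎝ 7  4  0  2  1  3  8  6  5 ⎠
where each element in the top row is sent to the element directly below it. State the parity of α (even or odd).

odd

In disjoint-cycle form the cycle lengths are 7, 2.
A cycle is odd iff its length is even; α has 1 even-length cycle, so sgn(α) = (−1)^1 and α is odd.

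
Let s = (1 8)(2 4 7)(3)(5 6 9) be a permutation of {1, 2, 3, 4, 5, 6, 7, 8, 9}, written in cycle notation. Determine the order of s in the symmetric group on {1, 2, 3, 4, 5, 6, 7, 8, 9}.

6

The cycle type of s is (3, 3, 2, 1).
The order is lcm(3, 3, 2) = 6.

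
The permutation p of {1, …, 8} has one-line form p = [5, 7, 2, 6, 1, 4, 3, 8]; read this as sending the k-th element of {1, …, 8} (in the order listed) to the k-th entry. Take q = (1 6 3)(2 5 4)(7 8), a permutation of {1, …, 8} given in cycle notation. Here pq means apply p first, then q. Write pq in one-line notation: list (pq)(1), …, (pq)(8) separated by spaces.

For each element, apply p then q: 1 → 5 → 4; 2 → 7 → 8; 3 → 2 → 5; 4 → 6 → 3; 5 → 1 → 6; 6 → 4 → 2; 7 → 3 → 1; 8 → 8 → 7.
So pq in one-line form is 4 8 5 3 6 2 1 7.

4 8 5 3 6 2 1 7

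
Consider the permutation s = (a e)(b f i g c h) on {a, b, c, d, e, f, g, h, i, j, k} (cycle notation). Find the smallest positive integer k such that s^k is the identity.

6

The cycle type of s is (6, 2, 1, 1, 1).
The order is lcm(6, 2) = 6.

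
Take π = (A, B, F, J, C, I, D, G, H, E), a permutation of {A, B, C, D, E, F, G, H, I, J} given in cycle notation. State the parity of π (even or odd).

odd

The cycle lengths are 10.
A cycle is odd iff its length is even; π has 1 even-length cycle, so sgn(π) = (−1)^1 and π is odd.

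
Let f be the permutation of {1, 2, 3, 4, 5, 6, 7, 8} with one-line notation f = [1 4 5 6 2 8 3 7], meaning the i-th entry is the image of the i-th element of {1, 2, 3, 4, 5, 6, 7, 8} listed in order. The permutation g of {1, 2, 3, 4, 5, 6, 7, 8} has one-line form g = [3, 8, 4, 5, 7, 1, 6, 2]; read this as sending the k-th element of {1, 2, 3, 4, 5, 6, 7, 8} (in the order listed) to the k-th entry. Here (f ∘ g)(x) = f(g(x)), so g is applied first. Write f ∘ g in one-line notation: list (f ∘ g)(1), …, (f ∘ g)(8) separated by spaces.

(f ∘ g)(x) = f(g(x)). Computing each image: f(g(1)) = f(3) = 5, f(g(2)) = f(8) = 7, f(g(3)) = f(4) = 6, f(g(4)) = f(5) = 2, f(g(5)) = f(7) = 3, f(g(6)) = f(1) = 1, f(g(7)) = f(6) = 8, f(g(8)) = f(2) = 4.
Hence f ∘ g = [5 7 6 2 3 1 8 4].

5 7 6 2 3 1 8 4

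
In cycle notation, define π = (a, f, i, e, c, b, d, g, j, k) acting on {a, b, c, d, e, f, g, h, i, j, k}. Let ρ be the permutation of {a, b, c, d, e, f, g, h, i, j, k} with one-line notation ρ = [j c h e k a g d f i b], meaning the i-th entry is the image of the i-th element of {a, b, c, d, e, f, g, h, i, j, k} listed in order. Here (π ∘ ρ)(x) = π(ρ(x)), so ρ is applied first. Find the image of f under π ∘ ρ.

f

First apply ρ: ρ(f) = a, then π(a) = f. Thus (π ∘ ρ)(f) = f.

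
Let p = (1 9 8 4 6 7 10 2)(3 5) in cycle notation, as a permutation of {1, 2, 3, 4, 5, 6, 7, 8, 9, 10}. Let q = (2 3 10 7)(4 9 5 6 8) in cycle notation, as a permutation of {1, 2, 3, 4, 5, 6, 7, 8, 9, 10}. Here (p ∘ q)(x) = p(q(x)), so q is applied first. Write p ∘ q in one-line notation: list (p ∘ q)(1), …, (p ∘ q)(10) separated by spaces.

9 5 2 8 7 4 1 6 3 10

Chase each element through q then p: 1 → 1 → 9; 2 → 3 → 5; 3 → 10 → 2; 4 → 9 → 8; 5 → 6 → 7; 6 → 8 → 4; 7 → 2 → 1; 8 → 4 → 6; 9 → 5 → 3; 10 → 7 → 10.
So p ∘ q in one-line form is 9 5 2 8 7 4 1 6 3 10.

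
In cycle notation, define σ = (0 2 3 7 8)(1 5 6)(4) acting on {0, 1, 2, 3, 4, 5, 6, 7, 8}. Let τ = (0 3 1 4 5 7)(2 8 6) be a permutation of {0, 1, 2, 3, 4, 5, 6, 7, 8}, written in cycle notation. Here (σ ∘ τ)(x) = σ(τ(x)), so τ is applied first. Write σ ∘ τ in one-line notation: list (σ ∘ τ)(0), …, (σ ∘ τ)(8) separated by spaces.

7 4 0 5 6 8 3 2 1

Chase each element through τ then σ: 0 → 3 → 7; 1 → 4 → 4; 2 → 8 → 0; 3 → 1 → 5; 4 → 5 → 6; 5 → 7 → 8; 6 → 2 → 3; 7 → 0 → 2; 8 → 6 → 1.
Collecting the images, σ ∘ τ = [7 4 0 5 6 8 3 2 1].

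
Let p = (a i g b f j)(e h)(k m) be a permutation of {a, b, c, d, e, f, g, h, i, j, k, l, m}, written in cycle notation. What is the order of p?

6

The cycle type of p is (6, 2, 2, 1, 1, 1).
The order is lcm(6, 2, 2) = 6.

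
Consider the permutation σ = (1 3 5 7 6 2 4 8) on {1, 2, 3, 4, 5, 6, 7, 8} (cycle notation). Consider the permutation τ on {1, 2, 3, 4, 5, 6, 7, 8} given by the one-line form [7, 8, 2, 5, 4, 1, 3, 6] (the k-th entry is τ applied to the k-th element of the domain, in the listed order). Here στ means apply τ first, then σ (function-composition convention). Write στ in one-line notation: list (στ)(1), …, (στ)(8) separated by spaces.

(στ)(x) = σ(τ(x)). Computing each image: σ(τ(1)) = σ(7) = 6, σ(τ(2)) = σ(8) = 1, σ(τ(3)) = σ(2) = 4, σ(τ(4)) = σ(5) = 7, σ(τ(5)) = σ(4) = 8, σ(τ(6)) = σ(1) = 3, σ(τ(7)) = σ(3) = 5, σ(τ(8)) = σ(6) = 2.
Hence στ = [6 1 4 7 8 3 5 2].

6 1 4 7 8 3 5 2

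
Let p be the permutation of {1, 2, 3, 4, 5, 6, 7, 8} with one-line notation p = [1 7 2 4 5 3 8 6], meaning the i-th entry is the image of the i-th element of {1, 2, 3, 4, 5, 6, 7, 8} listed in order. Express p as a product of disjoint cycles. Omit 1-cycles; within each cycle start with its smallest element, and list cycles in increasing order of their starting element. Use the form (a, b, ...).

Start at 2 and follow images: 2 → 7 → 8 → 6 → 3 → 2, giving the cycle (2, 7, 8, 6, 3).
Continuing from each remaining unvisited element yields (2, 7, 8, 6, 3).

(2, 7, 8, 6, 3)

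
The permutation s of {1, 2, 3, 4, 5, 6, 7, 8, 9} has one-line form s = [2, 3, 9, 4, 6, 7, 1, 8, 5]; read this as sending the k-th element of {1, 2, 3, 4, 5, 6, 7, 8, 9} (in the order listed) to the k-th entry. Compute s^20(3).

2

Tracing 3 → 9 → … returns to 3 after 7 steps, so 3 lies in a 7-cycle (1, 2, 3, 9, 5, 6, 7).
Powers repeat with period 7 on this cycle, and 20 mod 7 = 6, so s^20(3) = s^6(3).
Stepping 6 places around the cycle: 3 → 9 → 5 → 6 → 7 → 1 → 2.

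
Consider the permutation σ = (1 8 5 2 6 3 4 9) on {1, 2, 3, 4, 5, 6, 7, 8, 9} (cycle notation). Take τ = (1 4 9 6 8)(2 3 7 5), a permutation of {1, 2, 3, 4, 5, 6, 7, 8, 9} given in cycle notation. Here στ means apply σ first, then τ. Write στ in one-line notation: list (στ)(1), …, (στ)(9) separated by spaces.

For each element, apply σ then τ: 1 → 8 → 1; 2 → 6 → 8; 3 → 4 → 9; 4 → 9 → 6; 5 → 2 → 3; 6 → 3 → 7; 7 → 7 → 5; 8 → 5 → 2; 9 → 1 → 4.
Collecting the images, στ = [1 8 9 6 3 7 5 2 4].

1 8 9 6 3 7 5 2 4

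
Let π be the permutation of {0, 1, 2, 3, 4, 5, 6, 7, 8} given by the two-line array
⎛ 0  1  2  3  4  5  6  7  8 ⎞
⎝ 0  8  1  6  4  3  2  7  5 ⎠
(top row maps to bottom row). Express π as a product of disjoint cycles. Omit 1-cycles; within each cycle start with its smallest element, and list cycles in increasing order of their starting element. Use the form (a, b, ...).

Iterating π from 1 gives 1 → 8 → 5 → 3 → 6 → 2 → 1; that is the 6-cycle (1, 8, 5, 3, 6, 2).
Repeating from the next unused element and collecting all non-trivial cycles gives (1, 8, 5, 3, 6, 2).

(1, 8, 5, 3, 6, 2)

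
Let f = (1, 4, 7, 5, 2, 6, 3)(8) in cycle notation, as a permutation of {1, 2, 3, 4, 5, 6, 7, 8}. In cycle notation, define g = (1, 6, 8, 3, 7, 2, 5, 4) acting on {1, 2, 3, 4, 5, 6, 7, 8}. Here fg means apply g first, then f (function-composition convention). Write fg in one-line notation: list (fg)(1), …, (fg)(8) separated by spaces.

(fg)(x) = f(g(x)). Computing each image: f(g(1)) = f(6) = 3, f(g(2)) = f(5) = 2, f(g(3)) = f(7) = 5, f(g(4)) = f(1) = 4, f(g(5)) = f(4) = 7, f(g(6)) = f(8) = 8, f(g(7)) = f(2) = 6, f(g(8)) = f(3) = 1.
Hence fg = [3 2 5 4 7 8 6 1].

3 2 5 4 7 8 6 1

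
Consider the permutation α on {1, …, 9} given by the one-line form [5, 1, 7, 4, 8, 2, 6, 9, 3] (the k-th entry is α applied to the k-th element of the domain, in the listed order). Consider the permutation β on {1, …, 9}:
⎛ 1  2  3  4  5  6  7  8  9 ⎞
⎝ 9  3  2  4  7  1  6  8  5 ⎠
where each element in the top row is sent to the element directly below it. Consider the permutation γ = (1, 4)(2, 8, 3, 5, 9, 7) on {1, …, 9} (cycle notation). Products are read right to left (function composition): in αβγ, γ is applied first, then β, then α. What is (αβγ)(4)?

Apply the permutations in order: γ(4) = 1, then β(1) = 9, then α(9) = 3. So (αβγ)(4) = 3.

3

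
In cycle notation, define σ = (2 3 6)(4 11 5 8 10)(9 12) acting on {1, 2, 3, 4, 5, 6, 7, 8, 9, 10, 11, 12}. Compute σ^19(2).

3

2 lies in the 3-cycle (2 3 6).
Since the cycle has length 3, σ^19 acts on it the same as σ^1 (19 mod 3 = 1).
Advancing 1 step from 2: 2 → 3.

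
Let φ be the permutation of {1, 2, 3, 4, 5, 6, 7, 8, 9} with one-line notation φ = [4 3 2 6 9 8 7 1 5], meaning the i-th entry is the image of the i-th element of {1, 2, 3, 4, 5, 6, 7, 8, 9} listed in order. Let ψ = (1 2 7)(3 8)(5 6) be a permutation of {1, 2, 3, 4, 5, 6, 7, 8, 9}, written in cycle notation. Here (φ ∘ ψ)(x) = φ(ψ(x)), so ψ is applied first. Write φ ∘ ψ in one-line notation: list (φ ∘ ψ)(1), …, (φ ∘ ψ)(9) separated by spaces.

3 7 1 6 8 9 4 2 5

(φ ∘ ψ)(x) = φ(ψ(x)). Computing each image: φ(ψ(1)) = φ(2) = 3, φ(ψ(2)) = φ(7) = 7, φ(ψ(3)) = φ(8) = 1, φ(ψ(4)) = φ(4) = 6, φ(ψ(5)) = φ(6) = 8, φ(ψ(6)) = φ(5) = 9, φ(ψ(7)) = φ(1) = 4, φ(ψ(8)) = φ(3) = 2, φ(ψ(9)) = φ(9) = 5.
Hence φ ∘ ψ = [3 7 1 6 8 9 4 2 5].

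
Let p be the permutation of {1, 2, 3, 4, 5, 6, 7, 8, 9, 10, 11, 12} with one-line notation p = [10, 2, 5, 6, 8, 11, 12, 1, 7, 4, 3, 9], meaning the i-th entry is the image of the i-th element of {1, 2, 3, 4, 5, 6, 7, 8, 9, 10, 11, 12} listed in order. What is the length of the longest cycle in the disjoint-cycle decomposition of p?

Decomposing into disjoint cycles gives (1, 10, 4, 6, 11, 3, 5, 8)(7, 12, 9); the longest has length 8.

8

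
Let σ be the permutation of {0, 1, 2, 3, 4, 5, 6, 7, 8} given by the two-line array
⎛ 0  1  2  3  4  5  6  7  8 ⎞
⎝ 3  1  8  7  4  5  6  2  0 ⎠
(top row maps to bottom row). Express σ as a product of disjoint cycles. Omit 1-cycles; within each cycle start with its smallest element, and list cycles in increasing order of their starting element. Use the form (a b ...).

(0 3 7 2 8)

From 0: 0 → 3 → 7 → 2 → 8 → 0, closing the cycle (0 3 7 2 8).
Repeating from the next unused element and collecting all non-trivial cycles gives (0 3 7 2 8).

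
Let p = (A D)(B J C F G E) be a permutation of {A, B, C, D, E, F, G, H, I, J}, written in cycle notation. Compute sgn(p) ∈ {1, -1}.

The cycle lengths are 6, 2, 1, 1.
A cycle is odd iff its length is even; p has 2 even-length cycles, so sgn(p) = (−1)^2 and p is even.

1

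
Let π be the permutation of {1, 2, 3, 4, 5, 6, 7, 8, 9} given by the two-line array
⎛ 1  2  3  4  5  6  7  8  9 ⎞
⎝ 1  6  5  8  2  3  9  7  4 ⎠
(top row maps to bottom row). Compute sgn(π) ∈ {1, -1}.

In disjoint-cycle form the cycle lengths are 4, 4, 1.
A cycle is odd iff its length is even; π has 2 even-length cycles, so sgn(π) = (−1)^2 and π is even.

1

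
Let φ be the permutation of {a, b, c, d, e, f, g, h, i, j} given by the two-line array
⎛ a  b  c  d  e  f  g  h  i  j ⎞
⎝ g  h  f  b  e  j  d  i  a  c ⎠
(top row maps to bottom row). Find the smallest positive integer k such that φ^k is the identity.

6

Writing φ as disjoint cycles, the cycle lengths are 6, 3, 1.
Since disjoint cycles commute, ord(φ) = lcm(6, 3) = 6.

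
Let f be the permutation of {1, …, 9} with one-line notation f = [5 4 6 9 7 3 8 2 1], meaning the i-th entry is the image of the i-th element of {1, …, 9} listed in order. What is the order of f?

Decomposing into disjoint cycles gives cycle lengths 7, 2.
Since disjoint cycles commute, ord(f) = lcm(7, 2) = 14.

14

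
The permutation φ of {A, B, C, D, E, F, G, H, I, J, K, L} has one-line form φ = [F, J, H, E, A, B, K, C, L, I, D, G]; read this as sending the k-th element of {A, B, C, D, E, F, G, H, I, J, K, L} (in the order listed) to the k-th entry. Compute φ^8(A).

Tracing A → F → … returns to A after 10 steps, so A lies in a 10-cycle (A, F, B, J, I, L, G, K, D, E).
Stepping 8 places around the cycle: A → F → B → J → I → L → G → K → D.

D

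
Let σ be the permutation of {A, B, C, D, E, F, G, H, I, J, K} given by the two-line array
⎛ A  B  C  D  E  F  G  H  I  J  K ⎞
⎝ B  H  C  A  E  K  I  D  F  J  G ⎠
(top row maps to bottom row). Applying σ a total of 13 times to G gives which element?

Tracing G → I → … returns to G after 4 steps, so G lies in a 4-cycle (F, K, G, I).
Powers repeat with period 4 on this cycle, and 13 mod 4 = 1, so σ^13(G) = σ^1(G).
Stepping 1 place around the cycle: G → I.

I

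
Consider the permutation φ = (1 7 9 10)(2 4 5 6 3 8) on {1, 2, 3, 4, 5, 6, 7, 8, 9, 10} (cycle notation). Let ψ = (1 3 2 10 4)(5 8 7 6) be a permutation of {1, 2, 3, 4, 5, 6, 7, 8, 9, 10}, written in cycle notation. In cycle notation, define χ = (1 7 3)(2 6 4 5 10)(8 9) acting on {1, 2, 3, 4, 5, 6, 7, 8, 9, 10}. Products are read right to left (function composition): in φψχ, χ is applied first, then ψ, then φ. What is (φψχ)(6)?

7

Chase 6: χ(6) = 4; ψ(4) = 1; φ(1) = 7. Hence (φψχ)(6) = 7.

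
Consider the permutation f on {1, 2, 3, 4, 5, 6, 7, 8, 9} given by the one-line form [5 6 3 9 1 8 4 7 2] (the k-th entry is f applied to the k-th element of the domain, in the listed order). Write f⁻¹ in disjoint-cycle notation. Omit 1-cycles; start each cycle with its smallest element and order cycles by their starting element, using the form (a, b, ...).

First write f in disjoint cycles: (1, 5)(2, 6, 8, 7, 4, 9).
The inverse reverses every cycle; in canonical form, f⁻¹ = (1, 5)(2, 9, 4, 7, 8, 6).

(1, 5)(2, 9, 4, 7, 8, 6)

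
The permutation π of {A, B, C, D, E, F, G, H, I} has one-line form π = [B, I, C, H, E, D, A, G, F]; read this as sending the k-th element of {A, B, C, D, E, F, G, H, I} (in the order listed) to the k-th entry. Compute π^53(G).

Tracing G → A → … returns to G after 7 steps, so G lies in a 7-cycle (A, B, I, F, D, H, G).
Since the cycle has length 7, π^53 acts on it the same as π^4 (53 mod 7 = 4).
Advancing 4 steps from G: G → A → B → I → F.

F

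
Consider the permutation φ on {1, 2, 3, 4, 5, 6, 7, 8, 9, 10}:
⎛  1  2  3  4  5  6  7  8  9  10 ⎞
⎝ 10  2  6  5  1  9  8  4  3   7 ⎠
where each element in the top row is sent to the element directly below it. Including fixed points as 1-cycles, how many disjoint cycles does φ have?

3

The cycle decomposition is (1 10 7 8 4 5)(2)(3 6 9), which has 3 cycles (counting 1-cycles).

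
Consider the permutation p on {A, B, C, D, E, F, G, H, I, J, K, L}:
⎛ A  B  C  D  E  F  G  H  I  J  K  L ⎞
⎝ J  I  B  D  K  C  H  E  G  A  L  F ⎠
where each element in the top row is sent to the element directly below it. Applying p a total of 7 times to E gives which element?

G

Tracing E → K → … returns to E after 9 steps, so E lies in a 9-cycle (B I G H E K L F C).
Advancing 7 steps from E: E → K → L → F → C → B → I → G.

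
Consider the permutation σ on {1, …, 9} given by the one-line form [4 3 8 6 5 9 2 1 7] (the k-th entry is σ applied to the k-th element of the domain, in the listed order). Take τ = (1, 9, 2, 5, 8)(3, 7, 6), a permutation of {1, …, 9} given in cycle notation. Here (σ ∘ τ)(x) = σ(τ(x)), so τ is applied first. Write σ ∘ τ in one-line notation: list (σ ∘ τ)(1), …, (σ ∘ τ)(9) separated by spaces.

(σ ∘ τ)(x) = σ(τ(x)). Computing each image: σ(τ(1)) = σ(9) = 7, σ(τ(2)) = σ(5) = 5, σ(τ(3)) = σ(7) = 2, σ(τ(4)) = σ(4) = 6, σ(τ(5)) = σ(8) = 1, σ(τ(6)) = σ(3) = 8, σ(τ(7)) = σ(6) = 9, σ(τ(8)) = σ(1) = 4, σ(τ(9)) = σ(2) = 3.
Hence σ ∘ τ = [7 5 2 6 1 8 9 4 3].

7 5 2 6 1 8 9 4 3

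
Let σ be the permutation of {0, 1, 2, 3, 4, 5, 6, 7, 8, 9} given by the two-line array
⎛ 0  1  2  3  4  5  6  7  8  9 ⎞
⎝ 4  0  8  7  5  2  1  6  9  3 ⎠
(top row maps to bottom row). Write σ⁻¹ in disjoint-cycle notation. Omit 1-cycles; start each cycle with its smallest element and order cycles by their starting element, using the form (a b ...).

First write σ in disjoint cycles: (0 4 5 2 8 9 3 7 6 1).
Reversing each cycle (and rotating so the smallest element leads) gives σ⁻¹ = (0 1 6 7 3 9 8 2 5 4).

(0 1 6 7 3 9 8 2 5 4)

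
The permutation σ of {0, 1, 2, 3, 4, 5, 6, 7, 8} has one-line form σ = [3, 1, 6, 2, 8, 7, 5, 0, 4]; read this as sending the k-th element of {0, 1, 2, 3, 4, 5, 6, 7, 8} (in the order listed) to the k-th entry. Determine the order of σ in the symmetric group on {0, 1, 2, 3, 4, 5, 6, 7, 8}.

Writing σ as disjoint cycles, the cycle lengths are 6, 2, 1.
The order is lcm(6, 2) = 6.

6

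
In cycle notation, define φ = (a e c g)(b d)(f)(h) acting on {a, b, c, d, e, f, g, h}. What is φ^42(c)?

a

c lies in the 4-cycle (a e c g).
On a 4-cycle, φ^4 is the identity, so φ^42 = φ^2 there (42 ≡ 2 mod 4).
Stepping 2 places around the cycle: c → g → a.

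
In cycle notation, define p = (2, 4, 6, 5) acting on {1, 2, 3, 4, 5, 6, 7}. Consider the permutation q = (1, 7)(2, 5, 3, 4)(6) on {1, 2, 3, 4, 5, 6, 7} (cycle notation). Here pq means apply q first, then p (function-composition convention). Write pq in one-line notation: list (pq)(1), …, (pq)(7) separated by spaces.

(pq)(x) = p(q(x)). Computing each image: p(q(1)) = p(7) = 7, p(q(2)) = p(5) = 2, p(q(3)) = p(4) = 6, p(q(4)) = p(2) = 4, p(q(5)) = p(3) = 3, p(q(6)) = p(6) = 5, p(q(7)) = p(1) = 1.
Hence pq = [7 2 6 4 3 5 1].

7 2 6 4 3 5 1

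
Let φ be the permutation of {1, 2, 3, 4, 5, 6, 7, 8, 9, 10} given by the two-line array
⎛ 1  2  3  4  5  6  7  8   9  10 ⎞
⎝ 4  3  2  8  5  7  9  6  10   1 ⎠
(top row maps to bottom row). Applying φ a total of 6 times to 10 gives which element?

Tracing 10 → 1 → … returns to 10 after 7 steps, so 10 lies in a 7-cycle (1 4 8 6 7 9 10).
Advancing 6 steps from 10: 10 → 1 → 4 → 8 → 6 → 7 → 9.

9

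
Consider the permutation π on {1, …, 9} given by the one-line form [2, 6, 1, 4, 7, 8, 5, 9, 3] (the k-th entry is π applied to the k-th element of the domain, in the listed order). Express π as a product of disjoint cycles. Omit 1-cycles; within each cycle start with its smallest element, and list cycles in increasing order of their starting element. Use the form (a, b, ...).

From 1: 1 → 2 → 6 → 8 → 9 → 3 → 1, closing the cycle (1, 2, 6, 8, 9, 3).
Repeating from the next unused element and collecting all non-trivial cycles gives (1, 2, 6, 8, 9, 3)(5, 7).

(1, 2, 6, 8, 9, 3)(5, 7)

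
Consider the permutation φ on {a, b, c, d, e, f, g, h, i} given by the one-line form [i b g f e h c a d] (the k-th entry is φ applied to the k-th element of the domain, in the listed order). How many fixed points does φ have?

The fixed points (elements with φ(x) = x) are {b, e}, so there are 2.

2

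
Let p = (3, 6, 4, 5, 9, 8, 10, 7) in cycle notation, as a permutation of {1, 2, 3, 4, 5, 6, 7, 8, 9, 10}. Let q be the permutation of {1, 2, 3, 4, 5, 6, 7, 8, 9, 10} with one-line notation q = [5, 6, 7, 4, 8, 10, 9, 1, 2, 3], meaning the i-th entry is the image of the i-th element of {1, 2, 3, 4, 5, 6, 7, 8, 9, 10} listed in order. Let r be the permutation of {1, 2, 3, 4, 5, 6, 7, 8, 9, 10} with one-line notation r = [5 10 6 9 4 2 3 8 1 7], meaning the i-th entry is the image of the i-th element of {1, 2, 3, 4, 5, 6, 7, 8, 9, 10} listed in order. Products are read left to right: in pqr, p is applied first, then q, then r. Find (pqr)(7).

(pqr)(7) = r(q(p(7))). p(7) = 3, then q(3) = 7, then r(7) = 3, so the result is 3.

3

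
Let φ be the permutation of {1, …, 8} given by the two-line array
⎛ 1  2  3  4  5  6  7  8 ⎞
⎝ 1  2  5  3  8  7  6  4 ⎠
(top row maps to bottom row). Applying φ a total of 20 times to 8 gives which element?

Tracing 8 → 4 → … returns to 8 after 4 steps, so 8 lies in a 4-cycle (3, 5, 8, 4).
On a 4-cycle, φ^4 is the identity, so φ^20 = φ^0 there (20 ≡ 0 mod 4).
So φ^20(8) = 8.

8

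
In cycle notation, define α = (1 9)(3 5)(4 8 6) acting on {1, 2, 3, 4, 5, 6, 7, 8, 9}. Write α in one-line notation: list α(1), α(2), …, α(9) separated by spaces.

9 2 5 8 3 4 7 6 1

Each element maps to the next entry in its cycle (wrapping to the front): 1↦9, 2↦2, 3↦5, 4↦8, 5↦3, 6↦4, 7↦7, 8↦6, 9↦1.
Listing these in domain order gives 9 2 5 8 3 4 7 6 1.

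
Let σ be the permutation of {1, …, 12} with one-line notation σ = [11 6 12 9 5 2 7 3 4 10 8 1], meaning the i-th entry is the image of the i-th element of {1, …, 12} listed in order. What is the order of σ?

10

Decomposing into disjoint cycles gives cycle lengths 5, 2, 2, 1, 1, 1.
Since disjoint cycles commute, ord(σ) = lcm(5, 2, 2) = 10.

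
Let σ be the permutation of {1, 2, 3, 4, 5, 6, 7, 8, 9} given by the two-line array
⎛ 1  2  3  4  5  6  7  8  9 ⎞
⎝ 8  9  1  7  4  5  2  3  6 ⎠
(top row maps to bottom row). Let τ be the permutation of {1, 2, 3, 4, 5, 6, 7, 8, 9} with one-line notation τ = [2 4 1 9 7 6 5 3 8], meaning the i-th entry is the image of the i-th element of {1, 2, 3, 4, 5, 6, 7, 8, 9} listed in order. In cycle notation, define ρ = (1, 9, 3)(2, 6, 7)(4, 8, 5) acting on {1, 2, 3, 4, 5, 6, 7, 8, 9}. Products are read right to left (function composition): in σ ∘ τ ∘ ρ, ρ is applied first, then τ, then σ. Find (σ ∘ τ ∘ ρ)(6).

Apply the permutations in order: ρ(6) = 7, then τ(7) = 5, then σ(5) = 4. So (σ ∘ τ ∘ ρ)(6) = 4.

4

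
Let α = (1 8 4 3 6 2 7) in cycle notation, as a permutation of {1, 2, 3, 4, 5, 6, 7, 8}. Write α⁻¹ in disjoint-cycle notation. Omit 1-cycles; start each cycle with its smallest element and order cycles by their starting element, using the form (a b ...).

(1 7 2 6 3 4 8)

Inverting a permutation written in cycle notation just reverses the order within every cycle.
After reversing and putting each cycle's least element first, α⁻¹ = (1 7 2 6 3 4 8).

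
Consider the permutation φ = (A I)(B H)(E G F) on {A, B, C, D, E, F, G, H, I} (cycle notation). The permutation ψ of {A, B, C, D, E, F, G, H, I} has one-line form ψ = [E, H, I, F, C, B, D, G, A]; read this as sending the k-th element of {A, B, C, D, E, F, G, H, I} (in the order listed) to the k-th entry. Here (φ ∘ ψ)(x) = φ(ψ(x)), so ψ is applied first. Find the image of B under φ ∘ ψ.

ψ(B) = H, then φ(H) = B; composing gives (φ ∘ ψ)(B) = B.

B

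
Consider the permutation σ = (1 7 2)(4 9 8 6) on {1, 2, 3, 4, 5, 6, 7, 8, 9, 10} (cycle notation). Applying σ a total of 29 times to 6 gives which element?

4

6 lies in the 4-cycle (4 9 8 6).
Powers repeat with period 4 on this cycle, and 29 mod 4 = 1, so σ^29(6) = σ^1(6).
Stepping 1 place around the cycle: 6 → 4.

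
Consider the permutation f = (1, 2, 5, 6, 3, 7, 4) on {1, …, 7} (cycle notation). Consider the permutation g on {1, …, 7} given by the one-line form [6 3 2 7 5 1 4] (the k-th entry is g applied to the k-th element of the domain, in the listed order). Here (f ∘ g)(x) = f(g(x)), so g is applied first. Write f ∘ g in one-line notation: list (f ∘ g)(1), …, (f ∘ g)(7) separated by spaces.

For each element, apply g then f: 1 → 6 → 3; 2 → 3 → 7; 3 → 2 → 5; 4 → 7 → 4; 5 → 5 → 6; 6 → 1 → 2; 7 → 4 → 1.
So f ∘ g in one-line form is 3 7 5 4 6 2 1.

3 7 5 4 6 2 1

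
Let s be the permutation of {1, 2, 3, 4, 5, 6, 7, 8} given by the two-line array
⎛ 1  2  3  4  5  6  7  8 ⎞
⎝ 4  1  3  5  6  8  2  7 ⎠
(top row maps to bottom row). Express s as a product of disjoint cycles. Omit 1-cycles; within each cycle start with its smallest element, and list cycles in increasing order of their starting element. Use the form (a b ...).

Iterating s from 1 gives 1 → 4 → 5 → 6 → 8 → 7 → 2 → 1; that is the 7-cycle (1 4 5 6 8 7 2).
Continuing from each remaining unvisited element yields (1 4 5 6 8 7 2).

(1 4 5 6 8 7 2)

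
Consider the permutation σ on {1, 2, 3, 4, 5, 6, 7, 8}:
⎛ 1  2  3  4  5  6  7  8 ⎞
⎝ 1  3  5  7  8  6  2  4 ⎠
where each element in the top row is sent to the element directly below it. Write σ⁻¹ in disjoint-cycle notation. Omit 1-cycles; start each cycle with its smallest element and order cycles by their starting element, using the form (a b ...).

The cycle decomposition of σ is (2 3 5 8 4 7).
The inverse reverses every cycle; in canonical form, σ⁻¹ = (2 7 4 8 5 3).

(2 7 4 8 5 3)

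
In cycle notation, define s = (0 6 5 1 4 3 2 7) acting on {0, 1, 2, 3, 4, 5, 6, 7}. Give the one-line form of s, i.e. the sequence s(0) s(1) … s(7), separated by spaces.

Image by image: 0→6, 1→4, 2→7, 3→2, 4→3, 5→1, 6→5, 7→0.
Listing these in domain order gives 6 4 7 2 3 1 5 0.

6 4 7 2 3 1 5 0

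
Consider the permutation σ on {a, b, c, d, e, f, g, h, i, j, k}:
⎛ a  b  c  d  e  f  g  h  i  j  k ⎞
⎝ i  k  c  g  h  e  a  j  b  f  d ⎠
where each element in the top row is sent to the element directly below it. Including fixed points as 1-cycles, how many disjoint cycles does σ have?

The cycle decomposition is (a, i, b, k, d, g)(c)(e, h, j, f), which has 3 cycles (counting 1-cycles).

3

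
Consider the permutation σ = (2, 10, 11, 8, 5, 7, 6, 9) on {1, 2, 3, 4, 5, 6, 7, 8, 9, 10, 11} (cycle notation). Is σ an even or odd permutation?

odd

The cycle lengths are 8, 1, 1, 1.
A cycle is odd iff its length is even; σ has 1 even-length cycle, so sgn(σ) = (−1)^1 and σ is odd.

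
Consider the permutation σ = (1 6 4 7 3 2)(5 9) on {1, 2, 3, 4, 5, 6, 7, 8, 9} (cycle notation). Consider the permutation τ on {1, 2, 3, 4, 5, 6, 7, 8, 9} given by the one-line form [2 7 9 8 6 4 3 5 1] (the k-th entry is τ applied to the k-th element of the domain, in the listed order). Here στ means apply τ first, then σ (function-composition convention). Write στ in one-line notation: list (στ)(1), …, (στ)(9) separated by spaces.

Chase each element through τ then σ: 1 → 2 → 1; 2 → 7 → 3; 3 → 9 → 5; 4 → 8 → 8; 5 → 6 → 4; 6 → 4 → 7; 7 → 3 → 2; 8 → 5 → 9; 9 → 1 → 6.
Collecting the images, στ = [1 3 5 8 4 7 2 9 6].

1 3 5 8 4 7 2 9 6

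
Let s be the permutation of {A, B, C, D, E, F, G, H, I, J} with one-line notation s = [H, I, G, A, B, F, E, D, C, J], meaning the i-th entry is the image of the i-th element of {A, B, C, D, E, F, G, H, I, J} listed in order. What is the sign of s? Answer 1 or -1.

In disjoint-cycle form the cycle lengths are 5, 3, 1, 1.
A cycle is odd iff its length is even; s has 0 even-length cycles, so sgn(s) = (−1)^0 and s is even.

1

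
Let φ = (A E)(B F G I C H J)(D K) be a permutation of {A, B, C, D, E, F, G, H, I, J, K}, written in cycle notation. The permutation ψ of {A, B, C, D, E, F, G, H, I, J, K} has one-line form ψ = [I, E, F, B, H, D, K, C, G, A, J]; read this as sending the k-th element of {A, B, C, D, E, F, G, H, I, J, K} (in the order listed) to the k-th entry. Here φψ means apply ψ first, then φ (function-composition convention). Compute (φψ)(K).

ψ(K) = J, then φ(J) = B; composing gives (φψ)(K) = B.

B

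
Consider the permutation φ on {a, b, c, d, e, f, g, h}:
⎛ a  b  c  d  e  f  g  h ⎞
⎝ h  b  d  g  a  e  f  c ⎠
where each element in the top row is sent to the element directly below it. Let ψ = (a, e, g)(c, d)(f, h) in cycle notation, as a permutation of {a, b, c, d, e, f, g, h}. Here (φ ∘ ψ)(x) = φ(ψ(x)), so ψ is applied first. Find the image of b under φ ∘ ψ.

b

First apply ψ: ψ(b) = b, then φ(b) = b. Thus (φ ∘ ψ)(b) = b.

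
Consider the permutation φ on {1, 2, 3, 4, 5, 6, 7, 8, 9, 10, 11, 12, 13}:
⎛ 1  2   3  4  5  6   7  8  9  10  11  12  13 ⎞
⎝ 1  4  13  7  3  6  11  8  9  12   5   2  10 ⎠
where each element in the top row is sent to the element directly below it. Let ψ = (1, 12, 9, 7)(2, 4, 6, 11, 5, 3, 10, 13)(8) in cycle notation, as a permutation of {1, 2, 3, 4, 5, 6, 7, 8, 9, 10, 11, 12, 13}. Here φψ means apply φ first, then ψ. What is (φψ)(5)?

10

(φψ)(5) = ψ(φ(5)). φ(5) = 3, then ψ(3) = 10. So (φψ)(5) = 10.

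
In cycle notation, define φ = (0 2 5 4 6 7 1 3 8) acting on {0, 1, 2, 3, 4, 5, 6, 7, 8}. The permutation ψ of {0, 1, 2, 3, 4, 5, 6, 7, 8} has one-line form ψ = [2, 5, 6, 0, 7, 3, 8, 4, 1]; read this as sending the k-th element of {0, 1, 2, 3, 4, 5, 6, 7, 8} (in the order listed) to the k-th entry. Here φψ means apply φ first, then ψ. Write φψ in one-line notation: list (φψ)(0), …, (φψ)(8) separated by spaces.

6 0 3 1 8 7 4 5 2

(φψ)(x) = ψ(φ(x)). Computing each image: ψ(φ(0)) = ψ(2) = 6, ψ(φ(1)) = ψ(3) = 0, ψ(φ(2)) = ψ(5) = 3, ψ(φ(3)) = ψ(8) = 1, ψ(φ(4)) = ψ(6) = 8, ψ(φ(5)) = ψ(4) = 7, ψ(φ(6)) = ψ(7) = 4, ψ(φ(7)) = ψ(1) = 5, ψ(φ(8)) = ψ(0) = 2.
Hence φψ = [6 0 3 1 8 7 4 5 2].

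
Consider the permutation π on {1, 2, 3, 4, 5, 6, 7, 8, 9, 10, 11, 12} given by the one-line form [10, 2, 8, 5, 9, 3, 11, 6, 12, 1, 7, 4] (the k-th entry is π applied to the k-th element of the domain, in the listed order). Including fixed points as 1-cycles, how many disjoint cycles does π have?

5

The cycle decomposition is (1 10)(2)(3 8 6)(4 5 9 12)(7 11), which has 5 cycles (counting 1-cycles).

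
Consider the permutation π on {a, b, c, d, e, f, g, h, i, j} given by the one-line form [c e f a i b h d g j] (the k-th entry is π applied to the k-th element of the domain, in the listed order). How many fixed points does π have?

1

The fixed points (elements with π(x) = x) are {j}, so there is 1.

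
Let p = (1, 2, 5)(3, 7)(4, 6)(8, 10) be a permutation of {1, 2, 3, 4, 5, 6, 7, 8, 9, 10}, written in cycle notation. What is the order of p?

6

The cycle type of p is (3, 2, 2, 2, 1).
Since disjoint cycles commute, ord(p) = lcm(3, 2, 2, 2) = 6.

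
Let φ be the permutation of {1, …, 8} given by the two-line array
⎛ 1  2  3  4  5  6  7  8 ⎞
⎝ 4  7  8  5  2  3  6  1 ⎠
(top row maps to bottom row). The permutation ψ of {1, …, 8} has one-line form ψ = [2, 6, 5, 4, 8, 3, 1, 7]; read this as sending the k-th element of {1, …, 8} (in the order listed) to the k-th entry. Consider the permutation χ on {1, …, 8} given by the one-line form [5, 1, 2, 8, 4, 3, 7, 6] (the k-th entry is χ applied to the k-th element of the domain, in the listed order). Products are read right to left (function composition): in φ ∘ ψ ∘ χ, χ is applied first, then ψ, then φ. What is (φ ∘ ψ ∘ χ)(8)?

8

(φ ∘ ψ ∘ χ)(8) = φ(ψ(χ(8))). χ(8) = 6, then ψ(6) = 3, then φ(3) = 8, so the result is 8.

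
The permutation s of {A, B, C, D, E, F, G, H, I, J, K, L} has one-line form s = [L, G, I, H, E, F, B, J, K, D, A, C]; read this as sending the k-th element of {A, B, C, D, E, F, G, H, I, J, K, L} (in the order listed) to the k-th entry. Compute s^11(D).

Tracing D → H → … returns to D after 3 steps, so D lies in a 3-cycle (D H J).
Since the cycle has length 3, s^11 acts on it the same as s^2 (11 mod 3 = 2).
Advancing 2 steps from D: D → H → J.

J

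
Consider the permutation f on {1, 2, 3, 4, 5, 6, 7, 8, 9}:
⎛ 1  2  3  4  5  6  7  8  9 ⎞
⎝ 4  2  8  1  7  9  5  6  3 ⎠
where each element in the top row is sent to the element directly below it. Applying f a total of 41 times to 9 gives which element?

Tracing 9 → 3 → … returns to 9 after 4 steps, so 9 lies in a 4-cycle (3, 8, 6, 9).
On a 4-cycle, f^4 is the identity, so f^41 = f^1 there (41 ≡ 1 mod 4).
Advancing 1 step from 9: 9 → 3.

3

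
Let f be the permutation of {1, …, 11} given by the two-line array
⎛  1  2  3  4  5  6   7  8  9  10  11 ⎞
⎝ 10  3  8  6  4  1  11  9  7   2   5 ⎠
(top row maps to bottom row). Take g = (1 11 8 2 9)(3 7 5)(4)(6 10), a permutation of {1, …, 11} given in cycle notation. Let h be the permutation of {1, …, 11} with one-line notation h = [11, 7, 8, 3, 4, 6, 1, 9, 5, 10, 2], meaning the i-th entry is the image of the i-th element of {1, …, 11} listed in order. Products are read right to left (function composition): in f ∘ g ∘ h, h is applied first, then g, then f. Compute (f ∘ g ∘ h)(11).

7

Chase 11: h(11) = 2; g(2) = 9; f(9) = 7. Hence (f ∘ g ∘ h)(11) = 7.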